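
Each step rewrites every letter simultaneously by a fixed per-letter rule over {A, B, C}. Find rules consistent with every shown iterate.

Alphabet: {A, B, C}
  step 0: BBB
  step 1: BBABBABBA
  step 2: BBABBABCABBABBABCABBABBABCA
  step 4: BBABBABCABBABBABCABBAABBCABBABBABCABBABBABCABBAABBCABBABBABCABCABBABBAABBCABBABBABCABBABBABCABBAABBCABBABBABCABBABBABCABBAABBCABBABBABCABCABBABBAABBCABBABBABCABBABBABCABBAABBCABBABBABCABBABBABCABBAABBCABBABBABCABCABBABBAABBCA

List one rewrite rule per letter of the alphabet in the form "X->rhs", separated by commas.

A->BCA, B->BBA, C->AB

  step 1 ⇒ step 2: BBABBABBA ⇒ BBA·BBA·BCA·BBA·BBA·BCA·BBA·BBA·BCA
    A ↦ BCA
    B ↦ BBA
    C ↦ AB  (constrained at step 2)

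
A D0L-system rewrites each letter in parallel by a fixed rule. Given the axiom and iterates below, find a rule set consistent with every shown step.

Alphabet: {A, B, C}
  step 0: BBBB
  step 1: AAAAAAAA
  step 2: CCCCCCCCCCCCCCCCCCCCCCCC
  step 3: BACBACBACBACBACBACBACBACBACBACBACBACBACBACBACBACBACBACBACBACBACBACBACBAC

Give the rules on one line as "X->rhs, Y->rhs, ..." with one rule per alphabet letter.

  step 2 ⇒ step 3: CCCCCCCCCCCCCCCCCCCCCCCC ⇒ BAC·BAC·BAC·BAC·BAC·BAC·BAC·BAC·BAC·BAC·BAC·BAC·BAC·BAC·BAC·BAC·BAC·BAC·BAC·BAC·BAC·BAC·BAC·BAC
    C ↦ BAC
  step 1 ⇒ step 2: AAAAAAAA ⇒ CCC·CCC·CCC·CCC·CCC·CCC·CCC·CCC
    A ↦ CCC
  step 0 ⇒ step 1: BBBB ⇒ AA·AA·AA·AA
    B ↦ AA

A->CCC, B->AA, C->BAC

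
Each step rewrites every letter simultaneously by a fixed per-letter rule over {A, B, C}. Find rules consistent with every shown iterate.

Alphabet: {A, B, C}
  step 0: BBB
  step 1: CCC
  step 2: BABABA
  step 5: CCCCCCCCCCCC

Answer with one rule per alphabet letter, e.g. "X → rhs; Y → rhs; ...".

A->C, B->C, C->BA

  step 1 ⇒ step 2: CCC ⇒ BA·BA·BA
    C ↦ BA
    A ↦ C  (constrained at step 2)
  step 0 ⇒ step 1: BBB ⇒ C·C·C
    B ↦ C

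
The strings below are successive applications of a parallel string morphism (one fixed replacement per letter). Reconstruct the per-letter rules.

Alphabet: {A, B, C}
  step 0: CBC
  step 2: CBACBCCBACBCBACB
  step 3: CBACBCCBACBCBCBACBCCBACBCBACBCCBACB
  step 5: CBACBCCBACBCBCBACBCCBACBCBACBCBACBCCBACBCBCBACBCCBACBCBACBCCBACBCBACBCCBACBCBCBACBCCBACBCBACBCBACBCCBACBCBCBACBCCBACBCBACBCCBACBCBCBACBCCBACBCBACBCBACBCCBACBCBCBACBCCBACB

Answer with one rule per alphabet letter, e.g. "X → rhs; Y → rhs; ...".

  step 2 ⇒ step 3: CBACBCCBACBCBACB ⇒ CB·ACB·C·CB·ACB·CB·CB·ACB·C·CB·ACB·CB·ACB·C·CB·ACB
    A ↦ C
    B ↦ ACB
    C ↦ CB

A->C, B->ACB, C->CB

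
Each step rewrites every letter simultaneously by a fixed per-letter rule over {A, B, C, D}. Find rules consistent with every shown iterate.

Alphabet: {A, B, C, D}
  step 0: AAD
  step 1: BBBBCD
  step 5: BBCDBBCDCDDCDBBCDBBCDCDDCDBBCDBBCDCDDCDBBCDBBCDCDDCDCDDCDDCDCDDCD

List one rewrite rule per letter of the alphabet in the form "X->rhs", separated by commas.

  step 0 ⇒ step 1: AAD ⇒ BB·BB·CD
    A ↦ BB
    D ↦ CD
    B ↦ AD  (constrained at step 1)
    C ↦ D  (constrained at step 1)

A->BB, B->AD, C->D, D->CD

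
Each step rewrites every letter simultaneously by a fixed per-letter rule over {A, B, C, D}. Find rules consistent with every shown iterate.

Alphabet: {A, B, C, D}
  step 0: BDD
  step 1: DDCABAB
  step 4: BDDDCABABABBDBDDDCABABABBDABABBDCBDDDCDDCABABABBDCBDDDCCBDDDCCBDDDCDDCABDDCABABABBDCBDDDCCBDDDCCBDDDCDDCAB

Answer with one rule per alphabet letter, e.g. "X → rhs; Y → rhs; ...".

  step 0 ⇒ step 1: BDD ⇒ DDC·AB·AB
    B ↦ DDC
    D ↦ AB
    A ↦ CBD  (constrained at step 1)
    C ↦ BD  (constrained at step 1)

A->CBD, B->DDC, C->BD, D->AB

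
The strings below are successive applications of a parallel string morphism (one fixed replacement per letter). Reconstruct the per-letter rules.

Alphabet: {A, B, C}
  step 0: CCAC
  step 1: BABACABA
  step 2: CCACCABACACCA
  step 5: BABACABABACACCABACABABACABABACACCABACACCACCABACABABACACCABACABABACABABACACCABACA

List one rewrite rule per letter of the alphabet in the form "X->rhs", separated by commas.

  step 1 ⇒ step 2: BABACABA ⇒ C·CA·C·CA·BA·CA·C·CA
    A ↦ CA
    B ↦ C
    C ↦ BA

A->CA, B->C, C->BA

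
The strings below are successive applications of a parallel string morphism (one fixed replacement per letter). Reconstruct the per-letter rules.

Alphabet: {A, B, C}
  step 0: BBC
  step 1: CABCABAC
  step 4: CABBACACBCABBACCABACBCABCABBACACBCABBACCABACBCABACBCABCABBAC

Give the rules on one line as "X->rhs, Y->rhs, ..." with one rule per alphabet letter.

A->B, B->CAB, C->AC

  step 0 ⇒ step 1: BBC ⇒ CAB·CAB·AC
    B ↦ CAB
    C ↦ AC
    A ↦ B  (constrained at step 1)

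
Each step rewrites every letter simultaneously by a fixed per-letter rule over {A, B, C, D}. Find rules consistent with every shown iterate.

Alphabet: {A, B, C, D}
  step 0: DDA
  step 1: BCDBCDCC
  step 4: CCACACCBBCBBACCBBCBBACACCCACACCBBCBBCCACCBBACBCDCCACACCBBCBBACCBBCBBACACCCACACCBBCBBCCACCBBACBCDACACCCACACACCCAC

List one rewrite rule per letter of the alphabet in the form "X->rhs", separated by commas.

  step 0 ⇒ step 1: DDA ⇒ BCD·BCD·CC
    A ↦ CC
    D ↦ BCD
    B ↦ CBB  (constrained at step 1)
    C ↦ AC  (constrained at step 1)

A->CC, B->CBB, C->AC, D->BCD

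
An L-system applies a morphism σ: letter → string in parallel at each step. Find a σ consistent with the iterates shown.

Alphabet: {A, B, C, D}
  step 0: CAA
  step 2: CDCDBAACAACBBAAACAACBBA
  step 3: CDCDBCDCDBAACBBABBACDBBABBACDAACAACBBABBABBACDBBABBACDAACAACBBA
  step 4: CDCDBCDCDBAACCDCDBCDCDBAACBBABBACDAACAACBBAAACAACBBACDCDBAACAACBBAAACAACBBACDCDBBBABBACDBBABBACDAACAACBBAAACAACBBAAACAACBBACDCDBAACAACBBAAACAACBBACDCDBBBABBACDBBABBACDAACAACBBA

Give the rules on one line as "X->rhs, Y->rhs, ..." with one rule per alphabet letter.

A->BBA, B->AAC, C->CD, D->CDB

  step 3 ⇒ step 4: CDCDBCDCDBAACBBABBACDBBABBACDAACAACBBABBABBACDBBABBACDAACAACBBA ⇒ CD·CDB·CD·CDB·AAC·CD·CDB·CD·CDB·AAC·BBA·BBA·CD·AAC·AAC·BBA·AAC·AAC·BBA·CD·CDB·AAC·AAC·BBA·AAC·AAC·BBA·CD·CDB·BBA·BBA·CD·BBA·BBA·CD·AAC·AAC·BBA·AAC·AAC·BBA·AAC·AAC·BBA·CD·CDB·AAC·AAC·BBA·AAC·AAC·BBA·CD·CDB·BBA·BBA·CD·BBA·BBA·CD·AAC·AAC·BBA
    A ↦ BBA
    B ↦ AAC
    C ↦ CD
    D ↦ CDB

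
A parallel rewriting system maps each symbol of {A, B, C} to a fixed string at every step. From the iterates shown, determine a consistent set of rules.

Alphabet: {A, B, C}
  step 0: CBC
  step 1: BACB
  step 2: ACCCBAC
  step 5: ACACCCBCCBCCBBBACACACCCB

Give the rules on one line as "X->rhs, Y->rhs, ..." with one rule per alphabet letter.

  step 1 ⇒ step 2: BACB ⇒ AC·CC·B·AC
    A ↦ CC
    B ↦ AC
    C ↦ B

A->CC, B->AC, C->B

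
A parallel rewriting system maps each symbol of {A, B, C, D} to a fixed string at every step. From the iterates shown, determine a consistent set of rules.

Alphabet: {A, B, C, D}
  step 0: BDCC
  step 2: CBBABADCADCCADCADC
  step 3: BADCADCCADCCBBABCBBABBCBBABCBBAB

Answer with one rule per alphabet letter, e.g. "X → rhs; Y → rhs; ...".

  step 2 ⇒ step 3: CBBABADCADCCADCADC ⇒ B·ADC·ADC·C·ADC·C·BBA·B·C·BBA·B·B·C·BBA·B·C·BBA·B
    A ↦ C
    B ↦ ADC
    C ↦ B
    D ↦ BBA

A->C, B->ADC, C->B, D->BBA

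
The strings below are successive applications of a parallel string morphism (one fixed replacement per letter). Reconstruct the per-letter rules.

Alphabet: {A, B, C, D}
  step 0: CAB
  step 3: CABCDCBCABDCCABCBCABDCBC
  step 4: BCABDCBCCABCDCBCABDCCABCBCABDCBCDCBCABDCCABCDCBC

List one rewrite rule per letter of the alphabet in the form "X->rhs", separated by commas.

  step 3 ⇒ step 4: CABCDCBCABDCCABCBCABDCBC ⇒ BC·AB·DC·BC·CA·BC·DC·BC·AB·DC·CA·BC·BC·AB·DC·BC·DC·BC·AB·DC·CA·BC·DC·BC
    A ↦ AB
    B ↦ DC
    C ↦ BC
    D ↦ CA

A->AB, B->DC, C->BC, D->CA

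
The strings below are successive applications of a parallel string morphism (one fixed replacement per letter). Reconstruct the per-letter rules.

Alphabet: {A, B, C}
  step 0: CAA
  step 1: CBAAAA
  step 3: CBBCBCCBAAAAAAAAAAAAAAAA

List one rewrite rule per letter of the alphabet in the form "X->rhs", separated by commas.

  step 0 ⇒ step 1: CAA ⇒ CB·AA·AA
    A ↦ AA
    C ↦ CB
    B ↦ BC  (constrained at step 1)

A->AA, B->BC, C->CB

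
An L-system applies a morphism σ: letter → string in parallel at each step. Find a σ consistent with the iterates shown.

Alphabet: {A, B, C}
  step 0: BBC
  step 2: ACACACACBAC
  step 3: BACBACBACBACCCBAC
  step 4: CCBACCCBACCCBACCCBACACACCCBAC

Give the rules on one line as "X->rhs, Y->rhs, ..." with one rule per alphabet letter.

A->B, B->CC, C->AC

  step 3 ⇒ step 4: BACBACBACBACCCBAC ⇒ CC·B·AC·CC·B·AC·CC·B·AC·CC·B·AC·AC·AC·CC·B·AC
    A ↦ B
    B ↦ CC
    C ↦ AC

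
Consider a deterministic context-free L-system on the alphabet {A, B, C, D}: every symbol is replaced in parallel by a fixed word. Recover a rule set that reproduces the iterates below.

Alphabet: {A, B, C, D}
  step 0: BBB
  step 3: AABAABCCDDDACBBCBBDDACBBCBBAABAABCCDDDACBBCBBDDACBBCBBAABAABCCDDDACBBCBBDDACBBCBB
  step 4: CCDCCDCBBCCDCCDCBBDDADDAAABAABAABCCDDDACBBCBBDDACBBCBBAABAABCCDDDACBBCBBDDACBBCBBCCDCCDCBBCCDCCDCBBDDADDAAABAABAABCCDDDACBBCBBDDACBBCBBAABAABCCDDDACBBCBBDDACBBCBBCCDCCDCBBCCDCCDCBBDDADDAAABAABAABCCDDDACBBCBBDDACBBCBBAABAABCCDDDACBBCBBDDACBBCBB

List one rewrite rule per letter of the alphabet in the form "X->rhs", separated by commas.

  step 3 ⇒ step 4: AABAABCCDDDACBBCBBDDACBBCBBAABAABCCDDDACBBCBBDDACBBCBBAABAABCCDDDACBBCBBDDACBBCBB ⇒ CCD·CCD·CBB·CCD·CCD·CBB·DDA·DDA·AAB·AAB·AAB·CCD·DDA·CBB·CBB·DDA·CBB·CBB·AAB·AAB·CCD·DDA·CBB·CBB·DDA·CBB·CBB·CCD·CCD·CBB·CCD·CCD·CBB·DDA·DDA·AAB·AAB·AAB·CCD·DDA·CBB·CBB·DDA·CBB·CBB·AAB·AAB·CCD·DDA·CBB·CBB·DDA·CBB·CBB·CCD·CCD·CBB·CCD·CCD·CBB·DDA·DDA·AAB·AAB·AAB·CCD·DDA·CBB·CBB·DDA·CBB·CBB·AAB·AAB·CCD·DDA·CBB·CBB·DDA·CBB·CBB
    A ↦ CCD
    B ↦ CBB
    C ↦ DDA
    D ↦ AAB

A->CCD, B->CBB, C->DDA, D->AAB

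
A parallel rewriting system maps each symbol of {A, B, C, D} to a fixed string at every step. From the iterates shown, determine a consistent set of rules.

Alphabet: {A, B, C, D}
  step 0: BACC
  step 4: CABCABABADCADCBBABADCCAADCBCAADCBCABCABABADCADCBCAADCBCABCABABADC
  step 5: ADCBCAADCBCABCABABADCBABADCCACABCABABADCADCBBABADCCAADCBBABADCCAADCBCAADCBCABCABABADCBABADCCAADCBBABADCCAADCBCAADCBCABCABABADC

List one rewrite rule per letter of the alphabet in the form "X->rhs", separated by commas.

  step 4 ⇒ step 5: CABCABABADCADCBBABADCCAADCBCAADCBCABCABABADCADCBCAADCBCABCABABADC ⇒ ADC·B·CA·ADC·B·CA·B·CA·B·AB·ADC·B·AB·ADC·CA·CA·B·CA·B·AB·ADC·ADC·B·B·AB·ADC·CA·ADC·B·B·AB·ADC·CA·ADC·B·CA·ADC·B·CA·B·CA·B·AB·ADC·B·AB·ADC·CA·ADC·B·B·AB·ADC·CA·ADC·B·CA·ADC·B·CA·B·CA·B·AB·ADC
    A ↦ B
    B ↦ CA
    C ↦ ADC
    D ↦ AB

A->B, B->CA, C->ADC, D->AB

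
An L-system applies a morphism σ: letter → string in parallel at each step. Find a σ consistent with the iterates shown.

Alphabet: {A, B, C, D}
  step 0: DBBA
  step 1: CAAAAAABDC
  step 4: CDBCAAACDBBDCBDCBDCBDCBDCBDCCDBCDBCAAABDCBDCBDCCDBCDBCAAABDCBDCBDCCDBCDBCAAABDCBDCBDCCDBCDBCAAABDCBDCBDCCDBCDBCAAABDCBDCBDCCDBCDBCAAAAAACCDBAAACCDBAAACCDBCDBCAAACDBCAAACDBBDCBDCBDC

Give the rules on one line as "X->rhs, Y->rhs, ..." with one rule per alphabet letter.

  step 0 ⇒ step 1: DBBA ⇒ C·AAA·AAA·BDC
    A ↦ BDC
    B ↦ AAA
    D ↦ C
    C ↦ CDB  (constrained at step 1)

A->BDC, B->AAA, C->CDB, D->C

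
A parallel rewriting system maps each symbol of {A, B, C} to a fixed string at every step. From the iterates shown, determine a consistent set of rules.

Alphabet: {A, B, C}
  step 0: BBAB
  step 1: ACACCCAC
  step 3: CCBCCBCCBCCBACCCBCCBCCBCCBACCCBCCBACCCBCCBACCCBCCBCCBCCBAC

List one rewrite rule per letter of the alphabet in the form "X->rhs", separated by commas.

  step 0 ⇒ step 1: BBAB ⇒ AC·AC·CC·AC
    A ↦ CC
    B ↦ AC
    C ↦ CCB  (constrained at step 1)

A->CC, B->AC, C->CCB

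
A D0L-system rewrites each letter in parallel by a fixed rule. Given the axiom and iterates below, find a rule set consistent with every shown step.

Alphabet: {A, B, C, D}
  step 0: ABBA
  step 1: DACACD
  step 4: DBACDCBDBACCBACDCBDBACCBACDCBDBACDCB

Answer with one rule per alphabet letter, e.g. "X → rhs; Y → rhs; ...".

  step 0 ⇒ step 1: ABBA ⇒ D·AC·AC·D
    A ↦ D
    B ↦ AC
    C ↦ CB  (constrained at step 1)
    D ↦ DB  (constrained at step 1)

A->D, B->AC, C->CB, D->DB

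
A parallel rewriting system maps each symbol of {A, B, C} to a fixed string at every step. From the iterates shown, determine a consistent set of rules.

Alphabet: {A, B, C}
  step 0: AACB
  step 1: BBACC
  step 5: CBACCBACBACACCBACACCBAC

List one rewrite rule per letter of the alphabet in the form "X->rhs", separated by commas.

  step 0 ⇒ step 1: AACB ⇒ B·B·AC·C
    A ↦ B
    B ↦ C
    C ↦ AC

A->B, B->C, C->AC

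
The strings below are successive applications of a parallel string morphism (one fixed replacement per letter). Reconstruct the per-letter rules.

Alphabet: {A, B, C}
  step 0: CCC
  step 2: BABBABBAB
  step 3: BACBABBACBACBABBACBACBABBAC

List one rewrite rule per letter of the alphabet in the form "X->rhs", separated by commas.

A->BAB, B->BAC, C->A

  step 2 ⇒ step 3: BABBABBAB ⇒ BAC·BAB·BAC·BAC·BAB·BAC·BAC·BAB·BAC
    A ↦ BAB
    B ↦ BAC
    C ↦ A  (constrained at step 0)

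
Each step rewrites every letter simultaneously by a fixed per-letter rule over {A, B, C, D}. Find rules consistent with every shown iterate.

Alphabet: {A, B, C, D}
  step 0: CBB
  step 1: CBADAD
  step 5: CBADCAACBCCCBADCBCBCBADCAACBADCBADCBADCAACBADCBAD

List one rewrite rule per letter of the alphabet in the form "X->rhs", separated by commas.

A->C, B->AD, C->CB, D->AA

  step 0 ⇒ step 1: CBB ⇒ CB·AD·AD
    B ↦ AD
    C ↦ CB
    A ↦ C  (constrained at step 1)
    D ↦ AA  (constrained at step 1)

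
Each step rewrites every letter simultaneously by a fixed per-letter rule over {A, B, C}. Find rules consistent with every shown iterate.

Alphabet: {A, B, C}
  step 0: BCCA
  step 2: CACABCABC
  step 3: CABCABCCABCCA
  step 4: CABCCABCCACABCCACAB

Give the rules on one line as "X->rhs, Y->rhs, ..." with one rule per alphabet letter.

  step 3 ⇒ step 4: CABCABCCABCCA ⇒ CA·B·C·CA·B·C·CA·CA·B·C·CA·CA·B
    A ↦ B
    B ↦ C
    C ↦ CA

A->B, B->C, C->CA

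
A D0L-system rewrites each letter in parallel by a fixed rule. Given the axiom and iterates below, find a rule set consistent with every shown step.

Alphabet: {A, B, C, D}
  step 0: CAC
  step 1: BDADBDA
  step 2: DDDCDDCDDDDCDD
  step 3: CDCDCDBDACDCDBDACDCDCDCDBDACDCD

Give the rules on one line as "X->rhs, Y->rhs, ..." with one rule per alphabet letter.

A->D, B->DDD, C->BDA, D->CD

  step 2 ⇒ step 3: DDDCDDCDDDDCDD ⇒ CD·CD·CD·BDA·CD·CD·BDA·CD·CD·CD·CD·BDA·CD·CD
    C ↦ BDA
    D ↦ CD
  step 0 ⇒ step 1: CAC ⇒ BDA·D·BDA
    A ↦ D
  step 1 ⇒ step 2: BDADBDA ⇒ DDD·CD·D·CD·DDD·CD·D
    B ↦ DDD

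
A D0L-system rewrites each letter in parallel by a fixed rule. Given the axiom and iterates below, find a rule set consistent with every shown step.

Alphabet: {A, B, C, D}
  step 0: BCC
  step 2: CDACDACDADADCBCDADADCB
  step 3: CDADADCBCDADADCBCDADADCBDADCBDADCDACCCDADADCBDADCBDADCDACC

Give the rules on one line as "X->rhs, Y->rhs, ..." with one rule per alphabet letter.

  step 2 ⇒ step 3: CDACDACDADADCBCDADADCB ⇒ CDA·DAD·CB·CDA·DAD·CB·CDA·DAD·CB·DAD·CB·DAD·CDA·CC·CDA·DAD·CB·DAD·CB·DAD·CDA·CC
    A ↦ CB
    B ↦ CC
    C ↦ CDA
    D ↦ DAD

A->CB, B->CC, C->CDA, D->DAD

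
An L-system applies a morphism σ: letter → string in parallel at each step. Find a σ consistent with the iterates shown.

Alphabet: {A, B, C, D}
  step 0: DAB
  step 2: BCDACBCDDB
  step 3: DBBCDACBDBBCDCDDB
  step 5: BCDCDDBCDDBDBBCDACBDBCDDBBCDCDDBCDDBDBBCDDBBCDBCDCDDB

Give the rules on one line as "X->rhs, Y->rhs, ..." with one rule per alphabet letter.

A->AC, B->DB, C->B, D->CD

  step 2 ⇒ step 3: BCDACBCDDB ⇒ DB·B·CD·AC·B·DB·B·CD·CD·DB
    A ↦ AC
    B ↦ DB
    C ↦ B
    D ↦ CD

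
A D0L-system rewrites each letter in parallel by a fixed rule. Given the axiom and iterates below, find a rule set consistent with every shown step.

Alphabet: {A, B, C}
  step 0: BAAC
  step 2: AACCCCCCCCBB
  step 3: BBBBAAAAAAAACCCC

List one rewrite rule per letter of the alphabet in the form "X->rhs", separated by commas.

A->BB, B->CC, C->A

  step 2 ⇒ step 3: AACCCCCCCCBB ⇒ BB·BB·A·A·A·A·A·A·A·A·CC·CC
    A ↦ BB
    B ↦ CC
    C ↦ A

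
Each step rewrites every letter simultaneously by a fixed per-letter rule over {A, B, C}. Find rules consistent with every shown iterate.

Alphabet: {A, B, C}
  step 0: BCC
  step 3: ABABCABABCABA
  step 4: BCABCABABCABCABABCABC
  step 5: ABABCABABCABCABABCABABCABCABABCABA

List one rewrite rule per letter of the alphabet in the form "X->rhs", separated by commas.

  step 4 ⇒ step 5: BCABCABABCABCABABCABC ⇒ A·BA·BC·A·BA·BC·A·BC·A·BA·BC·A·BA·BC·A·BC·A·BA·BC·A·BA
    A ↦ BC
    B ↦ A
    C ↦ BA

A->BC, B->A, C->BA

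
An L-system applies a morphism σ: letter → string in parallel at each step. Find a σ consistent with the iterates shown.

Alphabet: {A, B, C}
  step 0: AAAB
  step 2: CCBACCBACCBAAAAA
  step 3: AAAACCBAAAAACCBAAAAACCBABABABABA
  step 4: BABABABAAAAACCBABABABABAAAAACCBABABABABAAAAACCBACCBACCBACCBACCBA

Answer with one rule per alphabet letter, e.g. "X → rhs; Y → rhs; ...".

  step 3 ⇒ step 4: AAAACCBAAAAACCBAAAAACCBABABABABA ⇒ BA·BA·BA·BA·AA·AA·CC·BA·BA·BA·BA·BA·AA·AA·CC·BA·BA·BA·BA·BA·AA·AA·CC·BA·CC·BA·CC·BA·CC·BA·CC·BA
    A ↦ BA
    B ↦ CC
    C ↦ AA

A->BA, B->CC, C->AA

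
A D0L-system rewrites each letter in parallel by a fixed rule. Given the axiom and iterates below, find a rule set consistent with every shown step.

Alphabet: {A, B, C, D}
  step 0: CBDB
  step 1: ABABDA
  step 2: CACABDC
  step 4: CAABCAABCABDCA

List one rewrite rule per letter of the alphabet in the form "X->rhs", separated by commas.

A->C, B->A, C->AB, D->BD

  step 1 ⇒ step 2: ABABDA ⇒ C·A·C·A·BD·C
    A ↦ C
    B ↦ A
    D ↦ BD
  step 0 ⇒ step 1: CBDB ⇒ AB·A·BD·A
    C ↦ AB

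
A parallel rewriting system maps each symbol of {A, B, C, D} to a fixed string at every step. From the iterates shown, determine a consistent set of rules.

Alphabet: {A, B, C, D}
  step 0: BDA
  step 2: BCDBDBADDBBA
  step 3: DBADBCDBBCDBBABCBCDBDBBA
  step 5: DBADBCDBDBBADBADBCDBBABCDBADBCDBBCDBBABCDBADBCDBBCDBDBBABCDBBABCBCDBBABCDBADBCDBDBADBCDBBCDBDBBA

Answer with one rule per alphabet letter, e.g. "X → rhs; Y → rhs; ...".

  step 2 ⇒ step 3: BCDBDBADDBBA ⇒ DB·AD·BC·DB·BC·DB·BA·BC·BC·DB·DB·BA
    A ↦ BA
    B ↦ DB
    C ↦ AD
    D ↦ BC

A->BA, B->DB, C->AD, D->BC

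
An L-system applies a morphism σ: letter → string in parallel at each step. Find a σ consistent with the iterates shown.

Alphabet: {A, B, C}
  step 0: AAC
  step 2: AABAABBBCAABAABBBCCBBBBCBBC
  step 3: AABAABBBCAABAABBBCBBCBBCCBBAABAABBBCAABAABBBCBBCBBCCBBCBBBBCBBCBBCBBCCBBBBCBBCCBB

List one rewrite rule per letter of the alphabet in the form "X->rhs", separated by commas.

  step 2 ⇒ step 3: AABAABBBCAABAABBBCCBBBBCBBC ⇒ AAB·AAB·BBC·AAB·AAB·BBC·BBC·BBC·CBB·AAB·AAB·BBC·AAB·AAB·BBC·BBC·BBC·CBB·CBB·BBC·BBC·BBC·BBC·CBB·BBC·BBC·CBB
    A ↦ AAB
    B ↦ BBC
    C ↦ CBB

A->AAB, B->BBC, C->CBB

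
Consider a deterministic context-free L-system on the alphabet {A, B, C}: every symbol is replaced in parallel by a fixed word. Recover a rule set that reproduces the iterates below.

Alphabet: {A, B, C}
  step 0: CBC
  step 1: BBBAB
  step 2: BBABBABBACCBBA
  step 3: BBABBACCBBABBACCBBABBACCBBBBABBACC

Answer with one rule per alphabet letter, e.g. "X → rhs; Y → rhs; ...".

  step 2 ⇒ step 3: BBABBABBACCBBA ⇒ BBA·BBA·CC·BBA·BBA·CC·BBA·BBA·CC·B·B·BBA·BBA·CC
    A ↦ CC
    B ↦ BBA
    C ↦ B

A->CC, B->BBA, C->B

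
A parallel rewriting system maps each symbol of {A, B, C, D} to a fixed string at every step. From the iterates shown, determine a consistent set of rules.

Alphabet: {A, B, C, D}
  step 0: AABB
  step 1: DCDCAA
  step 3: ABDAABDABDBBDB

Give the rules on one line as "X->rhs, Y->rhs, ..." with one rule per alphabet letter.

  step 0 ⇒ step 1: AABB ⇒ DC·DC·A·A
    A ↦ DC
    B ↦ A
    C ↦ B  (constrained at step 1)
    D ↦ BD  (constrained at step 1)

A->DC, B->A, C->B, D->BD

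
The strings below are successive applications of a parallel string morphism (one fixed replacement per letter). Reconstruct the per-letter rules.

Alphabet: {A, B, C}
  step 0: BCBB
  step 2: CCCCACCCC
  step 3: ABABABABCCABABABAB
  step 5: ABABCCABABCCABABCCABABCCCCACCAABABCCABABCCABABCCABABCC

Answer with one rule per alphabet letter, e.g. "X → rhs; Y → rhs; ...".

  step 2 ⇒ step 3: CCCCACCCC ⇒ AB·AB·AB·AB·CC·AB·AB·AB·AB
    A ↦ CC
    C ↦ AB
    B ↦ A  (constrained at step 0)

A->CC, B->A, C->AB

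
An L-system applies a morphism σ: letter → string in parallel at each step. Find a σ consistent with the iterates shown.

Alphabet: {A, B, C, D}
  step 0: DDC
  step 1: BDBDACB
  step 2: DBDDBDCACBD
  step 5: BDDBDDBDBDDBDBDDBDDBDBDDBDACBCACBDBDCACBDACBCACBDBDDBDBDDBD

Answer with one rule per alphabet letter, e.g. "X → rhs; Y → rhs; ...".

  step 1 ⇒ step 2: BDBDACB ⇒ D·BD·D·BD·C·ACB·D
    A ↦ C
    B ↦ D
    C ↦ ACB
    D ↦ BD

A->C, B->D, C->ACB, D->BD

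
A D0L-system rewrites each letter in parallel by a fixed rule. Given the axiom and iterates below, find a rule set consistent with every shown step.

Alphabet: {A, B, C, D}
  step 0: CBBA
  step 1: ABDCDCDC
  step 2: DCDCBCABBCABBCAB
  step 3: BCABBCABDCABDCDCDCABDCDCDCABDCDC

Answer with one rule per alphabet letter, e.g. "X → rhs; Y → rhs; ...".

A->DC, B->DC, C->AB, D->BC

  step 2 ⇒ step 3: DCDCBCABBCABBCAB ⇒ BC·AB·BC·AB·DC·AB·DC·DC·DC·AB·DC·DC·DC·AB·DC·DC
    A ↦ DC
    B ↦ DC
    C ↦ AB
    D ↦ BC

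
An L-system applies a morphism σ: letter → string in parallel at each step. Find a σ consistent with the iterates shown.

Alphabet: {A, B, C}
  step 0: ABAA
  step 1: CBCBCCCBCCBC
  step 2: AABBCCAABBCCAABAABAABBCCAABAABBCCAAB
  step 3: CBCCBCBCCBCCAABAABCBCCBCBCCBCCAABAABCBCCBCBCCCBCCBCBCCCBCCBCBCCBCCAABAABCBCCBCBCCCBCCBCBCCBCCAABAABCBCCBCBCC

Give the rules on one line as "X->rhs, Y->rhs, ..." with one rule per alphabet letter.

  step 2 ⇒ step 3: AABBCCAABBCCAABAABAABBCCAABAABBCCAAB ⇒ CBC·CBC·BCC·BCC·AAB·AAB·CBC·CBC·BCC·BCC·AAB·AAB·CBC·CBC·BCC·CBC·CBC·BCC·CBC·CBC·BCC·BCC·AAB·AAB·CBC·CBC·BCC·CBC·CBC·BCC·BCC·AAB·AAB·CBC·CBC·BCC
    A ↦ CBC
    B ↦ BCC
    C ↦ AAB

A->CBC, B->BCC, C->AAB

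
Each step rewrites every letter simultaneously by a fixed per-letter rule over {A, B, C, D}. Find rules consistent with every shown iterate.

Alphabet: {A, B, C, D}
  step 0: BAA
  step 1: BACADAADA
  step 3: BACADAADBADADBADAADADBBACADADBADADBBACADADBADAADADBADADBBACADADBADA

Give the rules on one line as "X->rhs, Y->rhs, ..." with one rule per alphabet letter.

  step 0 ⇒ step 1: BAA ⇒ BAC·ADA·ADA
    A ↦ ADA
    B ↦ BAC
    C ↦ ADB  (constrained at step 1)
    D ↦ DB  (constrained at step 1)

A->ADA, B->BAC, C->ADB, D->DB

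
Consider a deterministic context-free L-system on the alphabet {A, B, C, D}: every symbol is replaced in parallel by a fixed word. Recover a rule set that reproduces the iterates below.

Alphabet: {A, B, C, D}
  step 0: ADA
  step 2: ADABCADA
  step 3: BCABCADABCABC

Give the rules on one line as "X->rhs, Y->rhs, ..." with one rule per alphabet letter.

A->BC, B->A, C->DA, D->A

  step 2 ⇒ step 3: ADABCADA ⇒ BC·A·BC·A·DA·BC·A·BC
    A ↦ BC
    B ↦ A
    C ↦ DA
    D ↦ A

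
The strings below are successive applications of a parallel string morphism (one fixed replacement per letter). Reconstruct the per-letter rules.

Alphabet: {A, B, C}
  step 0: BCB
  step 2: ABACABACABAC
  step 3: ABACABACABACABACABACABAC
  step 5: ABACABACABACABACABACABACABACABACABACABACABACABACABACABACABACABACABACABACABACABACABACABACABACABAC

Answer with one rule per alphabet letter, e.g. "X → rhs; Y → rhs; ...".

A->AB, B->AC, C->AC

  step 2 ⇒ step 3: ABACABACABAC ⇒ AB·AC·AB·AC·AB·AC·AB·AC·AB·AC·AB·AC
    A ↦ AB
    B ↦ AC
    C ↦ AC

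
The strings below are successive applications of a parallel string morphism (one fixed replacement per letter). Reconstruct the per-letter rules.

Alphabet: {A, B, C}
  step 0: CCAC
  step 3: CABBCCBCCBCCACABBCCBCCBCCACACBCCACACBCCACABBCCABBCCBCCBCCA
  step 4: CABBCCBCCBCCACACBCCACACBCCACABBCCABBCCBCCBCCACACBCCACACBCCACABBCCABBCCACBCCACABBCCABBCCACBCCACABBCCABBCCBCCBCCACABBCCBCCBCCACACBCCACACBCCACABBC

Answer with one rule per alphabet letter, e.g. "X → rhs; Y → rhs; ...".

  step 3 ⇒ step 4: CABBCCBCCBCCACABBCCBCCBCCACACBCCACACBCCACABBCCABBCCBCCBCCA ⇒ CA·BBC·CBC·CBC·CA·CA·CBC·CA·CA·CBC·CA·CA·BBC·CA·BBC·CBC·CBC·CA·CA·CBC·CA·CA·CBC·CA·CA·BBC·CA·BBC·CA·CBC·CA·CA·BBC·CA·BBC·CA·CBC·CA·CA·BBC·CA·BBC·CBC·CBC·CA·CA·BBC·CBC·CBC·CA·CA·CBC·CA·CA·CBC·CA·CA·BBC
    A ↦ BBC
    B ↦ CBC
    C ↦ CA

A->BBC, B->CBC, C->CA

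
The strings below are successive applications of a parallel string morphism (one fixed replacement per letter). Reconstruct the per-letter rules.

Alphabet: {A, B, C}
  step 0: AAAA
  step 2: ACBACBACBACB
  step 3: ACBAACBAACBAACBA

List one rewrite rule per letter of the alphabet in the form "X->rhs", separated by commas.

A->AC, B->A, C->B

  step 2 ⇒ step 3: ACBACBACBACB ⇒ AC·B·A·AC·B·A·AC·B·A·AC·B·A
    A ↦ AC
    B ↦ A
    C ↦ B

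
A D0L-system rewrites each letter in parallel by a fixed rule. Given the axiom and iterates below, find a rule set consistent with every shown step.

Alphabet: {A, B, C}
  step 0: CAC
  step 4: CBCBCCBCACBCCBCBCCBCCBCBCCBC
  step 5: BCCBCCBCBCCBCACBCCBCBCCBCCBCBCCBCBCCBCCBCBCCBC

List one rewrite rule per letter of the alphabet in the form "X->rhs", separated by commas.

  step 4 ⇒ step 5: CBCBCCBCACBCCBCBCCBCCBCBCCBC ⇒ BC·C·BC·C·BC·BC·C·BC·AC·BC·C·BC·BC·C·BC·C·BC·BC·C·BC·BC·C·BC·C·BC·BC·C·BC
    A ↦ AC
    B ↦ C
    C ↦ BC

A->AC, B->C, C->BC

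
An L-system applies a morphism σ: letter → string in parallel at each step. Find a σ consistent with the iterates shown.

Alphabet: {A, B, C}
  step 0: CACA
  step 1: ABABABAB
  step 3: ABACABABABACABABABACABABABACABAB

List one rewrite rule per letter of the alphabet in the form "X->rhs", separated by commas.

  step 0 ⇒ step 1: CACA ⇒ AB·AB·AB·AB
    A ↦ AB
    C ↦ AB
    B ↦ AC  (constrained at step 1)

A->AB, B->AC, C->AB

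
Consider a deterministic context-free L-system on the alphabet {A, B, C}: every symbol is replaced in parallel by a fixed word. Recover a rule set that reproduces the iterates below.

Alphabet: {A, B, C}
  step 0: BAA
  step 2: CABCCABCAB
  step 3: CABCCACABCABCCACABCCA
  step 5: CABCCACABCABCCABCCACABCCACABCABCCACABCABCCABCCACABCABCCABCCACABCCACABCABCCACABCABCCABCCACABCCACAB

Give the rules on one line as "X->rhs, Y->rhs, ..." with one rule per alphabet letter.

  step 2 ⇒ step 3: CABCCABCAB ⇒ CAB·C·CA·CAB·CAB·C·CA·CAB·C·CA
    A ↦ C
    B ↦ CA
    C ↦ CAB

A->C, B->CA, C->CAB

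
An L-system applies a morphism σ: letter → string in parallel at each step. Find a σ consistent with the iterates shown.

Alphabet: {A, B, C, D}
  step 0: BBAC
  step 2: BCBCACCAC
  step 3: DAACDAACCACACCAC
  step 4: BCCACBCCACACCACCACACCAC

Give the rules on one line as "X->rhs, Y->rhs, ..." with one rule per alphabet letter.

  step 3 ⇒ step 4: DAACDAACCACACCAC ⇒ B·C·C·AC·B·C·C·AC·AC·C·AC·C·AC·AC·C·AC
    A ↦ C
    C ↦ AC
    D ↦ B
  step 2 ⇒ step 3: BCBCACCAC ⇒ DA·AC·DA·AC·C·AC·AC·C·AC
    B ↦ DA

A->C, B->DA, C->AC, D->B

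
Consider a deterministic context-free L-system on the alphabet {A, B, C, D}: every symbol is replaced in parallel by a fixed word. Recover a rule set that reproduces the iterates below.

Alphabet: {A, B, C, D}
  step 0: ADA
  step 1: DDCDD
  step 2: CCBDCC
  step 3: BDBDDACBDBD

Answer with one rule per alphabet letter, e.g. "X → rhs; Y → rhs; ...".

A->DD, B->DA, C->BD, D->C

  step 2 ⇒ step 3: CCBDCC ⇒ BD·BD·DA·C·BD·BD
    B ↦ DA
    C ↦ BD
    D ↦ C
  step 0 ⇒ step 1: ADA ⇒ DD·C·DD
    A ↦ DD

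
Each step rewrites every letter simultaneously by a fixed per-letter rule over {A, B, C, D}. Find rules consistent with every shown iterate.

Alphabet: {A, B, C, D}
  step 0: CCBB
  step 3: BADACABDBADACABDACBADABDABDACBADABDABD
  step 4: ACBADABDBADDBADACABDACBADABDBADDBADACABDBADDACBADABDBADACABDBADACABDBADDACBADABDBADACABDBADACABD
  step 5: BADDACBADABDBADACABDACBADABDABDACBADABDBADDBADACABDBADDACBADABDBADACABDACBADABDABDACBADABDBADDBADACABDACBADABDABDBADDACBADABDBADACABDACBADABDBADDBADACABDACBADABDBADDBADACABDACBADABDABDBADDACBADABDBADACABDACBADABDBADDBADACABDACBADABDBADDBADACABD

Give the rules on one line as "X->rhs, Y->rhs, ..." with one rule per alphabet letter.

A->BAD, B->AC, C->D, D->ABD

  step 4 ⇒ step 5: ACBADABDBADDBADACABDACBADABDBADDBADACABDBADDACBADABDBADACABDBADACABDBADDACBADABDBADACABDBADACABD ⇒ BAD·D·AC·BAD·ABD·BAD·AC·ABD·AC·BAD·ABD·ABD·AC·BAD·ABD·BAD·D·BAD·AC·ABD·BAD·D·AC·BAD·ABD·BAD·AC·ABD·AC·BAD·ABD·ABD·AC·BAD·ABD·BAD·D·BAD·AC·ABD·AC·BAD·ABD·ABD·BAD·D·AC·BAD·ABD·BAD·AC·ABD·AC·BAD·ABD·BAD·D·BAD·AC·ABD·AC·BAD·ABD·BAD·D·BAD·AC·ABD·AC·BAD·ABD·ABD·BAD·D·AC·BAD·ABD·BAD·AC·ABD·AC·BAD·ABD·BAD·D·BAD·AC·ABD·AC·BAD·ABD·BAD·D·BAD·AC·ABD
    A ↦ BAD
    B ↦ AC
    C ↦ D
    D ↦ ABD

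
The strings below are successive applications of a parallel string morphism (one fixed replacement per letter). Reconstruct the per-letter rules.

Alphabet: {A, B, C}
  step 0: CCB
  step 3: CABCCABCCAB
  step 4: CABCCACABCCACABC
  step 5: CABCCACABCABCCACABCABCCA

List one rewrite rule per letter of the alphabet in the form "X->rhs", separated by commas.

A->B, B->C, C->CA

  step 4 ⇒ step 5: CABCCACABCCACABC ⇒ CA·B·C·CA·CA·B·CA·B·C·CA·CA·B·CA·B·C·CA
    A ↦ B
    B ↦ C
    C ↦ CA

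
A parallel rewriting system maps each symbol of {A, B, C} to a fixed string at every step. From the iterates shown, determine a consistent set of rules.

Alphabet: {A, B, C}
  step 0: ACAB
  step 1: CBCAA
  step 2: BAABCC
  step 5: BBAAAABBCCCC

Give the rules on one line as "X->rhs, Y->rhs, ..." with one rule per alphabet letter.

  step 1 ⇒ step 2: CBCAA ⇒ B·AA·B·C·C
    A ↦ C
    B ↦ AA
    C ↦ B

A->C, B->AA, C->B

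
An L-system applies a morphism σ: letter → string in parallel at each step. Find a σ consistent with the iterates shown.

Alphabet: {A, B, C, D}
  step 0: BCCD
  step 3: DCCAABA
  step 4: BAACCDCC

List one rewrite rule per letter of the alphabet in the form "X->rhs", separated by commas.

  step 3 ⇒ step 4: DCCAABA ⇒ B·A·A·C·C·DC·C
    A ↦ C
    B ↦ DC
    C ↦ A
    D ↦ B

A->C, B->DC, C->A, D->B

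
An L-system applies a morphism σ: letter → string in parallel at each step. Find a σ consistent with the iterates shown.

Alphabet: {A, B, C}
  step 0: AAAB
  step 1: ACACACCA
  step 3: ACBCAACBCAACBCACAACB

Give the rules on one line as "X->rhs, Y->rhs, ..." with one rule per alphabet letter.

  step 0 ⇒ step 1: AAAB ⇒ AC·AC·AC·CA
    A ↦ AC
    B ↦ CA
    C ↦ B  (constrained at step 1)

A->AC, B->CA, C->B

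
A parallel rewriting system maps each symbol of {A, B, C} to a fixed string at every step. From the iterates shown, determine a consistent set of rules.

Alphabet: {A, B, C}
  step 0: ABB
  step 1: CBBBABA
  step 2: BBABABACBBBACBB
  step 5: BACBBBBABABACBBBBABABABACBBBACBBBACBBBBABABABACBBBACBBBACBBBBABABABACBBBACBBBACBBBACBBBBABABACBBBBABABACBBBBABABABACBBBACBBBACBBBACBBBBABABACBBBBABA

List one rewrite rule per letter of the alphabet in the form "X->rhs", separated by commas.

A->CBB, B->BA, C->B

  step 1 ⇒ step 2: CBBBABA ⇒ B·BA·BA·BA·CBB·BA·CBB
    A ↦ CBB
    B ↦ BA
    C ↦ B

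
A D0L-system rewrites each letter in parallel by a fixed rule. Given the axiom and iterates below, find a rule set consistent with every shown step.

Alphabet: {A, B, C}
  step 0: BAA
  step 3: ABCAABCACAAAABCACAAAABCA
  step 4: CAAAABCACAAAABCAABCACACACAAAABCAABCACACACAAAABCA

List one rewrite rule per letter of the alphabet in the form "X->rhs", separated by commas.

  step 3 ⇒ step 4: ABCAABCACAAAABCACAAAABCA ⇒ CA·AA·AB·CA·CA·AA·AB·CA·AB·CA·CA·CA·CA·AA·AB·CA·AB·CA·CA·CA·CA·AA·AB·CA
    A ↦ CA
    B ↦ AA
    C ↦ AB

A->CA, B->AA, C->AB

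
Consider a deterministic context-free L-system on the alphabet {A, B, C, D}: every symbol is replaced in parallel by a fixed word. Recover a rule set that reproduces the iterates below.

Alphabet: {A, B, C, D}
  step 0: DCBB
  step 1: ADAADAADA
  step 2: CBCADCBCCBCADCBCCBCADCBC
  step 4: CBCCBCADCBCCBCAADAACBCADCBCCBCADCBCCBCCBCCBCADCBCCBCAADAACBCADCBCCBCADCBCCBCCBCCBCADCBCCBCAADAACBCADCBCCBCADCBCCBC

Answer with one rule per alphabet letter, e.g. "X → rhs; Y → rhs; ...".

  step 1 ⇒ step 2: ADAADAADA ⇒ CBC·AD·CBC·CBC·AD·CBC·CBC·AD·CBC
    A ↦ CBC
    D ↦ AD
  step 0 ⇒ step 1: DCBB ⇒ AD·A·ADA·ADA
    B ↦ ADA
  step 0 ⇒ step 1: DCBB ⇒ AD·A·ADA·ADA
    C ↦ A

A->CBC, B->ADA, C->A, D->AD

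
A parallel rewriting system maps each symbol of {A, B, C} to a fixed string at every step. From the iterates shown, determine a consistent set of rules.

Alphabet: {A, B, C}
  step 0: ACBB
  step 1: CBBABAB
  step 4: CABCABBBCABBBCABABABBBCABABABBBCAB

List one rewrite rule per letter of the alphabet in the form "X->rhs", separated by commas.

A->C, B->AB, C->BB

  step 0 ⇒ step 1: ACBB ⇒ C·BB·AB·AB
    A ↦ C
    B ↦ AB
    C ↦ BB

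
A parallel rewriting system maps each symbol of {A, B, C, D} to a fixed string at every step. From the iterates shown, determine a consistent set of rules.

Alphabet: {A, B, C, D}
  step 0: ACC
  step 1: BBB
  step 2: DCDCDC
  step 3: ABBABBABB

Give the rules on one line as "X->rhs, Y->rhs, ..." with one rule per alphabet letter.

  step 2 ⇒ step 3: DCDCDC ⇒ AB·B·AB·B·AB·B
    C ↦ B
    D ↦ AB
  step 0 ⇒ step 1: ACC ⇒ B·B·B
    A ↦ B
  step 1 ⇒ step 2: BBB ⇒ DC·DC·DC
    B ↦ DC

A->B, B->DC, C->B, D->AB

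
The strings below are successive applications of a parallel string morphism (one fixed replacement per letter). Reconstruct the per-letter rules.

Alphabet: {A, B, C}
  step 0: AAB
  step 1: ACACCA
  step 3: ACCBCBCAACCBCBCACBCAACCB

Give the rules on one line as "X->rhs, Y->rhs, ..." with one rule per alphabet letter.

  step 0 ⇒ step 1: AAB ⇒ AC·AC·CA
    A ↦ AC
    B ↦ CA
    C ↦ CB  (constrained at step 1)

A->AC, B->CA, C->CB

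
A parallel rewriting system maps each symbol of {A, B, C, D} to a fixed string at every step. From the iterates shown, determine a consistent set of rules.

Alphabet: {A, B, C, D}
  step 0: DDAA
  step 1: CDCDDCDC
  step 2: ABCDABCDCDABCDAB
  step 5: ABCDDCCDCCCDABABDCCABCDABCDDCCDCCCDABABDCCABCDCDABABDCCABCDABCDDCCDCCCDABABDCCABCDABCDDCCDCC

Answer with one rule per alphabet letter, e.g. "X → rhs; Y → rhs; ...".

  step 1 ⇒ step 2: CDCDDCDC ⇒ AB·CD·AB·CD·CD·AB·CD·AB
    C ↦ AB
    D ↦ CD
  step 0 ⇒ step 1: DDAA ⇒ CD·CD·DC·DC
    A ↦ DC
    B ↦ C  (constrained at step 2)

A->DC, B->C, C->AB, D->CD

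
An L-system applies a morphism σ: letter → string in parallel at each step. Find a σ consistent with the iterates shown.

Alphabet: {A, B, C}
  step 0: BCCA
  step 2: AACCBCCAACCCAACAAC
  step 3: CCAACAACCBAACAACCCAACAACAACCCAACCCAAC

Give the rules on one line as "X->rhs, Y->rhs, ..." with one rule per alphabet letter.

  step 2 ⇒ step 3: AACCBCCAACCCAACAAC ⇒ C·C·AAC·AAC·CB·AAC·AAC·C·C·AAC·AAC·AAC·C·C·AAC·C·C·AAC
    A ↦ C
    B ↦ CB
    C ↦ AAC

A->C, B->CB, C->AAC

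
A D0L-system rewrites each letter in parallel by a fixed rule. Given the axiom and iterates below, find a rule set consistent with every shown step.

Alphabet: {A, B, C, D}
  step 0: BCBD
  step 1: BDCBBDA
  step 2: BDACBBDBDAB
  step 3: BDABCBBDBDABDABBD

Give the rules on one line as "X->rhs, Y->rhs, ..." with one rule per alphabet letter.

  step 2 ⇒ step 3: BDACBBDBDAB ⇒ BD·A·B·CB·BD·BD·A·BD·A·B·BD
    A ↦ B
    B ↦ BD
    C ↦ CB
    D ↦ A

A->B, B->BD, C->CB, D->A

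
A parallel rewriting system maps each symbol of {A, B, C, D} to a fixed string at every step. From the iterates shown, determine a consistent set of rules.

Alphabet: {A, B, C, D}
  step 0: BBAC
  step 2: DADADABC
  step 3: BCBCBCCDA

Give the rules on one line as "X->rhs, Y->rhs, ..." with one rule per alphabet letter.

A->C, B->C, C->DA, D->B

  step 2 ⇒ step 3: DADADABC ⇒ B·C·B·C·B·C·C·DA
    A ↦ C
    B ↦ C
    C ↦ DA
    D ↦ B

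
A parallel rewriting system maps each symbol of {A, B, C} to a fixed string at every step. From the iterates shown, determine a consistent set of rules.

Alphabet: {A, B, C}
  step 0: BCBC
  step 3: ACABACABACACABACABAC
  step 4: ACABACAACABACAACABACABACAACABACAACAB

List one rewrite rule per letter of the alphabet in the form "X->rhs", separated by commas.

A->AC, B->A, C->AB

  step 3 ⇒ step 4: ACABACABACACABACABAC ⇒ AC·AB·AC·A·AC·AB·AC·A·AC·AB·AC·AB·AC·A·AC·AB·AC·A·AC·AB
    A ↦ AC
    B ↦ A
    C ↦ AB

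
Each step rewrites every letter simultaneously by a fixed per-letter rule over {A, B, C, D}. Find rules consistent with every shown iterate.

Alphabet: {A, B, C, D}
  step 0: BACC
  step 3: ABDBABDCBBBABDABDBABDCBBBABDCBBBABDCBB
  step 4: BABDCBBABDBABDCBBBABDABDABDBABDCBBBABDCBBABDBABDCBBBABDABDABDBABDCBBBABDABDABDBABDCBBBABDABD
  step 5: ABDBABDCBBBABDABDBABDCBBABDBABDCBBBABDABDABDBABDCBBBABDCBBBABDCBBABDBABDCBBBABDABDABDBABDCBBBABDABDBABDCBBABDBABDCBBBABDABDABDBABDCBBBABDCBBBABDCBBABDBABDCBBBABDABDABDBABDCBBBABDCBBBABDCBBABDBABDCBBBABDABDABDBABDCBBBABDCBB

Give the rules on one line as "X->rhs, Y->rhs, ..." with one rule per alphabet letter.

  step 4 ⇒ step 5: BABDCBBABDBABDCBBBABDABDABDBABDCBBBABDCBBABDBABDCBBBABDABDABDBABDCBBBABDABDABDBABDCBBBABDABD ⇒ ABD·B·ABD·CBB·B·ABD·ABD·B·ABD·CBB·ABD·B·ABD·CBB·B·ABD·ABD·ABD·B·ABD·CBB·B·ABD·CBB·B·ABD·CBB·ABD·B·ABD·CBB·B·ABD·ABD·ABD·B·ABD·CBB·B·ABD·ABD·B·ABD·CBB·ABD·B·ABD·CBB·B·ABD·ABD·ABD·B·ABD·CBB·B·ABD·CBB·B·ABD·CBB·ABD·B·ABD·CBB·B·ABD·ABD·ABD·B·ABD·CBB·B·ABD·CBB·B·ABD·CBB·ABD·B·ABD·CBB·B·ABD·ABD·ABD·B·ABD·CBB·B·ABD·CBB
    A ↦ B
    B ↦ ABD
    C ↦ B
    D ↦ CBB

A->B, B->ABD, C->B, D->CBB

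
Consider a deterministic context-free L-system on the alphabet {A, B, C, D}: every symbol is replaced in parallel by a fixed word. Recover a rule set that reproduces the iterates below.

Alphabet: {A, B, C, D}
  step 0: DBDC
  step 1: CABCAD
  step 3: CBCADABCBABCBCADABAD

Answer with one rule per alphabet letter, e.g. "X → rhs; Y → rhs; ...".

A->CB, B->AB, C->AD, D->C

  step 0 ⇒ step 1: DBDC ⇒ C·AB·C·AD
    B ↦ AB
    C ↦ AD
    D ↦ C
    A ↦ CB  (constrained at step 1)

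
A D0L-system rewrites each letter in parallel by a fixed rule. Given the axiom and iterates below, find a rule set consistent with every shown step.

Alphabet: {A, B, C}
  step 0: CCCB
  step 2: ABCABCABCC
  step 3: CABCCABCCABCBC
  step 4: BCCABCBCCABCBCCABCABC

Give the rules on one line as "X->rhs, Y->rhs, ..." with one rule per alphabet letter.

A->C, B->A, C->BC

  step 3 ⇒ step 4: CABCCABCCABCBC ⇒ BC·C·A·BC·BC·C·A·BC·BC·C·A·BC·A·BC
    A ↦ C
    B ↦ A
    C ↦ BC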